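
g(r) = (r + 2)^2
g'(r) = 2*r + 4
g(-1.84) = 0.03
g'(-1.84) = 0.32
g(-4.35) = 5.52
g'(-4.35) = -4.70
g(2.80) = 23.04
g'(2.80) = 9.60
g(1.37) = 11.36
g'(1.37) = 6.74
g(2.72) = 22.28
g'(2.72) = 9.44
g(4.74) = 45.43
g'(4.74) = 13.48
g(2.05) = 16.40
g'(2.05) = 8.10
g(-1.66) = 0.12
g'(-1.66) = 0.68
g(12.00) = 196.00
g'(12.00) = 28.00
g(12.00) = 196.00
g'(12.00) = 28.00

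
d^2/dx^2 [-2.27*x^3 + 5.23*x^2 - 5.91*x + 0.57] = 10.46 - 13.62*x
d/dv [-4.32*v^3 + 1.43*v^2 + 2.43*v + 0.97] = -12.96*v^2 + 2.86*v + 2.43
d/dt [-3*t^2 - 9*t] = -6*t - 9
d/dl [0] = 0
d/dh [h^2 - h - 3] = 2*h - 1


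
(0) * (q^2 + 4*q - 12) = 0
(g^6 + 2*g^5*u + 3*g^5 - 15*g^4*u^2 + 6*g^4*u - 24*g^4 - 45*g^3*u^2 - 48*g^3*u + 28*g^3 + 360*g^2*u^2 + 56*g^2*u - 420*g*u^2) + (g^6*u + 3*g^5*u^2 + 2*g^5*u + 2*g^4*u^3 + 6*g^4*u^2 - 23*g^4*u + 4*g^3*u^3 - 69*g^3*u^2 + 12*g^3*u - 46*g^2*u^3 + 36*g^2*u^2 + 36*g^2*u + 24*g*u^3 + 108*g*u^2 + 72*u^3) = g^6*u + g^6 + 3*g^5*u^2 + 4*g^5*u + 3*g^5 + 2*g^4*u^3 - 9*g^4*u^2 - 17*g^4*u - 24*g^4 + 4*g^3*u^3 - 114*g^3*u^2 - 36*g^3*u + 28*g^3 - 46*g^2*u^3 + 396*g^2*u^2 + 92*g^2*u + 24*g*u^3 - 312*g*u^2 + 72*u^3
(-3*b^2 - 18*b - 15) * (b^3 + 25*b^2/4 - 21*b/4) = -3*b^5 - 147*b^4/4 - 447*b^3/4 + 3*b^2/4 + 315*b/4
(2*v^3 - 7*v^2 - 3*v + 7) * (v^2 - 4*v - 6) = 2*v^5 - 15*v^4 + 13*v^3 + 61*v^2 - 10*v - 42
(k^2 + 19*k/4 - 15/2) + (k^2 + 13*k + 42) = 2*k^2 + 71*k/4 + 69/2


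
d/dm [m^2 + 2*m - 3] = 2*m + 2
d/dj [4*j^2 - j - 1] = 8*j - 1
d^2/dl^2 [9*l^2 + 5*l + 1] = 18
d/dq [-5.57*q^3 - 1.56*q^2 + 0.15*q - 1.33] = -16.71*q^2 - 3.12*q + 0.15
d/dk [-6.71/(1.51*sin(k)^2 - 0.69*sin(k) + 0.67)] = (20.2642*sin(k) - 4.6299)*cos(k)/(1.51*sin(k)^2 - 0.69*sin(k) + 0.67)^2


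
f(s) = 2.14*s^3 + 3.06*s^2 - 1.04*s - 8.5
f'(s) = 6.42*s^2 + 6.12*s - 1.04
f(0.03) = -8.53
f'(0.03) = -0.85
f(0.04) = -8.54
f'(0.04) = -0.78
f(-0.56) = -7.33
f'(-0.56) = -2.45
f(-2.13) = -13.08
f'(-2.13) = 15.05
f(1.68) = 8.54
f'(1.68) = 27.36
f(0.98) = -4.57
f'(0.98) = 11.12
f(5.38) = 407.72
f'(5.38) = 217.71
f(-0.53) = -7.41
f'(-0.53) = -2.48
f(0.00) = -8.50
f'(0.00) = -1.04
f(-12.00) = -3253.30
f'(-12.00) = 850.00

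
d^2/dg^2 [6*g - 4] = 0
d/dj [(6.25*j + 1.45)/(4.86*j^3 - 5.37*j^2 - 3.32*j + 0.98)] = (-60.75*j^3 + 12.4215*j^2 + 15.573*j + 10.939)/(23.6196*j^6 - 52.1964*j^5 - 3.4335*j^4 + 45.1824*j^3 + 0.497199999999999*j^2 - 6.5072*j + 0.9604)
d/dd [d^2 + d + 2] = 2*d + 1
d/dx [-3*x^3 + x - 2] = 1 - 9*x^2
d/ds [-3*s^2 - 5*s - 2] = -6*s - 5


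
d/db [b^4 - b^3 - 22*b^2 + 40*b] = 4*b^3 - 3*b^2 - 44*b + 40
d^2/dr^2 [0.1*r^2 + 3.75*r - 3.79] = 0.200000000000000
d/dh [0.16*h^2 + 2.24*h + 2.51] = 0.32*h + 2.24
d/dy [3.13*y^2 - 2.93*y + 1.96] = 6.26*y - 2.93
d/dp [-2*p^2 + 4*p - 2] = 4 - 4*p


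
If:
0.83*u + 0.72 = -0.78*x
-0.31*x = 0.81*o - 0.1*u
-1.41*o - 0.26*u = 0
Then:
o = 0.09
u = -0.49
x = -0.40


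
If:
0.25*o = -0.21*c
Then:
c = -1.19047619047619*o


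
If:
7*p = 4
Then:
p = 4/7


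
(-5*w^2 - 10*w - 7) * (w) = -5*w^3 - 10*w^2 - 7*w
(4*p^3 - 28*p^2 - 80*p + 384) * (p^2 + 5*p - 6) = 4*p^5 - 8*p^4 - 244*p^3 + 152*p^2 + 2400*p - 2304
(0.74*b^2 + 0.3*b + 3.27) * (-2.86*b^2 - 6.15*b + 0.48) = -2.1164*b^4 - 5.409*b^3 - 10.842*b^2 - 19.9665*b + 1.5696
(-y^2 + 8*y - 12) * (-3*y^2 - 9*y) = 3*y^4 - 15*y^3 - 36*y^2 + 108*y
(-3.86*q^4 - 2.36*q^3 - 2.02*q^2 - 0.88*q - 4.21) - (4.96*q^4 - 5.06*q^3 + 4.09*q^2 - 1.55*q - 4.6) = -8.82*q^4 + 2.7*q^3 - 6.11*q^2 + 0.67*q + 0.39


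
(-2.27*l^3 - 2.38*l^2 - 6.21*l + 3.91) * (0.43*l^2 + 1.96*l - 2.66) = -0.9761*l^5 - 5.4726*l^4 - 1.2969*l^3 - 4.1595*l^2 + 24.1822*l - 10.4006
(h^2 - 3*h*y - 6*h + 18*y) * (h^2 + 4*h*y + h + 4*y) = h^4 + h^3*y - 5*h^3 - 12*h^2*y^2 - 5*h^2*y - 6*h^2 + 60*h*y^2 - 6*h*y + 72*y^2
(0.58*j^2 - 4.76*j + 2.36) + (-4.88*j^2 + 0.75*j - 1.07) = -4.3*j^2 - 4.01*j + 1.29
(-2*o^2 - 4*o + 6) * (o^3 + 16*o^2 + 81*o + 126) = -2*o^5 - 36*o^4 - 220*o^3 - 480*o^2 - 18*o + 756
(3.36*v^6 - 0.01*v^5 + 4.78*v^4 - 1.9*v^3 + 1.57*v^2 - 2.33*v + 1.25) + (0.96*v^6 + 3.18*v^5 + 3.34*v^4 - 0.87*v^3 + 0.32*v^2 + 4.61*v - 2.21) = 4.32*v^6 + 3.17*v^5 + 8.12*v^4 - 2.77*v^3 + 1.89*v^2 + 2.28*v - 0.96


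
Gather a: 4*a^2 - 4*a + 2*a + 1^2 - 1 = 4*a^2 - 2*a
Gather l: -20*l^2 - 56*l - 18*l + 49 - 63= -20*l^2 - 74*l - 14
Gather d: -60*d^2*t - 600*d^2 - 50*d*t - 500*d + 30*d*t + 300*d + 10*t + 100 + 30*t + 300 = d^2*(-60*t - 600) + d*(-20*t - 200) + 40*t + 400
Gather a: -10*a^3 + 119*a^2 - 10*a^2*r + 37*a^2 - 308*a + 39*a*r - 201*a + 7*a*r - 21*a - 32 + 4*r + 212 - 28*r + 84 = -10*a^3 + a^2*(156 - 10*r) + a*(46*r - 530) - 24*r + 264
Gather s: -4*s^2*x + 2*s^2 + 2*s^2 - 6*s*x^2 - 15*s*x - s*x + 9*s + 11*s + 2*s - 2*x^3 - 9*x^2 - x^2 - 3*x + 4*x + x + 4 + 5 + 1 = s^2*(4 - 4*x) + s*(-6*x^2 - 16*x + 22) - 2*x^3 - 10*x^2 + 2*x + 10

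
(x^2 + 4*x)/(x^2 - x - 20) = x/(x - 5)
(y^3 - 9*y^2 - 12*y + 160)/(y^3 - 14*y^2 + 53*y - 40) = (y + 4)/(y - 1)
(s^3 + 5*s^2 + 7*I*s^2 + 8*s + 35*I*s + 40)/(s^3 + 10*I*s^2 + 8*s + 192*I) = (s^2 + s*(5 - I) - 5*I)/(s^2 + 2*I*s + 24)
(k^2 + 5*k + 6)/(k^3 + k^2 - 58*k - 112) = (k + 3)/(k^2 - k - 56)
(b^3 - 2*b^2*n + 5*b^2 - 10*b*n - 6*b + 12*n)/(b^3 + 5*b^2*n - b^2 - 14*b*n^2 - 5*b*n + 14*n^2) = (b + 6)/(b + 7*n)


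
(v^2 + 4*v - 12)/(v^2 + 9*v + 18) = (v - 2)/(v + 3)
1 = 1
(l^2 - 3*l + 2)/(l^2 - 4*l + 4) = (l - 1)/(l - 2)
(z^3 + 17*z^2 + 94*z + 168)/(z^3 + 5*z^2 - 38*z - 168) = (z + 6)/(z - 6)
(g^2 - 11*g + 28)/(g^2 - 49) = (g - 4)/(g + 7)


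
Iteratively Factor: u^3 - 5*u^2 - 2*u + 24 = (u - 4)*(u^2 - u - 6) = (u - 4)*(u - 3)*(u + 2)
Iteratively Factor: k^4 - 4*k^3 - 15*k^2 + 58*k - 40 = (k + 4)*(k^3 - 8*k^2 + 17*k - 10) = (k - 2)*(k + 4)*(k^2 - 6*k + 5) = (k - 5)*(k - 2)*(k + 4)*(k - 1)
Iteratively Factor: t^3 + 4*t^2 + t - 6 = (t + 3)*(t^2 + t - 2) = (t - 1)*(t + 3)*(t + 2)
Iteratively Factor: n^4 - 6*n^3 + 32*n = (n - 4)*(n^3 - 2*n^2 - 8*n) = (n - 4)^2*(n^2 + 2*n) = (n - 4)^2*(n + 2)*(n)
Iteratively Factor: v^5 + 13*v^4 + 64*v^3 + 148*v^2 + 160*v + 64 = (v + 4)*(v^4 + 9*v^3 + 28*v^2 + 36*v + 16) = (v + 4)^2*(v^3 + 5*v^2 + 8*v + 4) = (v + 1)*(v + 4)^2*(v^2 + 4*v + 4) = (v + 1)*(v + 2)*(v + 4)^2*(v + 2)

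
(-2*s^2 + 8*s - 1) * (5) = -10*s^2 + 40*s - 5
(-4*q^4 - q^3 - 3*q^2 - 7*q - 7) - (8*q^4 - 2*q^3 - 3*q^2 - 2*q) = -12*q^4 + q^3 - 5*q - 7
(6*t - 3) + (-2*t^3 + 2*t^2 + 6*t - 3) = -2*t^3 + 2*t^2 + 12*t - 6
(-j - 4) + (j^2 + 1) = j^2 - j - 3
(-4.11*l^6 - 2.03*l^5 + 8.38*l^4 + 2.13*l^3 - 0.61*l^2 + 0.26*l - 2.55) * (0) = 0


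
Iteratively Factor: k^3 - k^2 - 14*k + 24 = (k - 3)*(k^2 + 2*k - 8) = (k - 3)*(k + 4)*(k - 2)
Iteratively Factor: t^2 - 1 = (t + 1)*(t - 1)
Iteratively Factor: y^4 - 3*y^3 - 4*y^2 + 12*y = (y - 3)*(y^3 - 4*y) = y*(y - 3)*(y^2 - 4) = y*(y - 3)*(y + 2)*(y - 2)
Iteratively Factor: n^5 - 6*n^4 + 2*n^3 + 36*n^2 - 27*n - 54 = (n - 3)*(n^4 - 3*n^3 - 7*n^2 + 15*n + 18) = (n - 3)*(n + 2)*(n^3 - 5*n^2 + 3*n + 9) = (n - 3)^2*(n + 2)*(n^2 - 2*n - 3) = (n - 3)^3*(n + 2)*(n + 1)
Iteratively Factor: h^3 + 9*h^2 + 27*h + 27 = (h + 3)*(h^2 + 6*h + 9) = (h + 3)^2*(h + 3)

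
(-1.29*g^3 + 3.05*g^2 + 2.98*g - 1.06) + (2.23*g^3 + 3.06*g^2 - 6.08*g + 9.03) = 0.94*g^3 + 6.11*g^2 - 3.1*g + 7.97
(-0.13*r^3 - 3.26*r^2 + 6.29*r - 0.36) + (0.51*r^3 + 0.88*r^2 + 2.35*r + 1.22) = 0.38*r^3 - 2.38*r^2 + 8.64*r + 0.86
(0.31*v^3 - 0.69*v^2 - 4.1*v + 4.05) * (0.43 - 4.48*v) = -1.3888*v^4 + 3.2245*v^3 + 18.0713*v^2 - 19.907*v + 1.7415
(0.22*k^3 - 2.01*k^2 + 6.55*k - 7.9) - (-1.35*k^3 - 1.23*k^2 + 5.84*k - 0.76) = 1.57*k^3 - 0.78*k^2 + 0.71*k - 7.14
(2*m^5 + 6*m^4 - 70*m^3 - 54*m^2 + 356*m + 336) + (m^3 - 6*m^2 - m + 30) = 2*m^5 + 6*m^4 - 69*m^3 - 60*m^2 + 355*m + 366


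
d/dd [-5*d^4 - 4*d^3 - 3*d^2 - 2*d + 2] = -20*d^3 - 12*d^2 - 6*d - 2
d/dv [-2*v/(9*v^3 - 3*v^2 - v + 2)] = 2*(18*v^3 - 3*v^2 - 2)/(81*v^6 - 54*v^5 - 9*v^4 + 42*v^3 - 11*v^2 - 4*v + 4)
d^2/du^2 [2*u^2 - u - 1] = 4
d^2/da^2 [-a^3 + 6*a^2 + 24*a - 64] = 12 - 6*a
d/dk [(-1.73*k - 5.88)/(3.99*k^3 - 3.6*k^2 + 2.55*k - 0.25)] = (13.8054*k^3 + 64.1556*k^2 - 42.336*k + 15.4265)/(15.9201*k^6 - 28.728*k^5 + 33.309*k^4 - 20.355*k^3 + 8.3025*k^2 - 1.275*k + 0.0625)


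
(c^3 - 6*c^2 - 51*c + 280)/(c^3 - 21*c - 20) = (c^2 - c - 56)/(c^2 + 5*c + 4)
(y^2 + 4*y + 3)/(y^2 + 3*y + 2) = (y + 3)/(y + 2)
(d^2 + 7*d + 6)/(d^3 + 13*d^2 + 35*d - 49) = (d^2 + 7*d + 6)/(d^3 + 13*d^2 + 35*d - 49)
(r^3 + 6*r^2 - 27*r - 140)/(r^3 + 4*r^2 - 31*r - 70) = (r + 4)/(r + 2)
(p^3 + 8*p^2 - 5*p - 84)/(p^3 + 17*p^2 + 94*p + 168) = (p - 3)/(p + 6)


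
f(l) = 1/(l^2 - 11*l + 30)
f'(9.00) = -0.05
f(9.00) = 0.08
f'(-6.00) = 0.00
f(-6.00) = 0.01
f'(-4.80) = 0.00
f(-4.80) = 0.01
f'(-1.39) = 0.01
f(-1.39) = 0.02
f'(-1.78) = 0.01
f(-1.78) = 0.02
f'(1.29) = 0.03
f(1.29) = 0.06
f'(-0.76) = 0.01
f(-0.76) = 0.03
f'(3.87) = 0.56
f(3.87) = 0.42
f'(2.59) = 0.09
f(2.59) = 0.12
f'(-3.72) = 0.00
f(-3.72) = 0.01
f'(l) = (11 - 2*l)/(l^2 - 11*l + 30)^2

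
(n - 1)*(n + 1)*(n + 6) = n^3 + 6*n^2 - n - 6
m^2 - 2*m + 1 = (m - 1)^2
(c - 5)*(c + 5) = c^2 - 25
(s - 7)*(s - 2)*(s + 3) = s^3 - 6*s^2 - 13*s + 42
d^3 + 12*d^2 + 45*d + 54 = (d + 3)^2*(d + 6)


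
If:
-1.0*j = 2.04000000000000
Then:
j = -2.04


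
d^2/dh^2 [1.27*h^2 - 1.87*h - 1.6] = 2.54000000000000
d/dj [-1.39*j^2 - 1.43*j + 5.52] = -2.78*j - 1.43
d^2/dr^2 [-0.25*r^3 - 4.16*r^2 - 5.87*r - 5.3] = -1.5*r - 8.32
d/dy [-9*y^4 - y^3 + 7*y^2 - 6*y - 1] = -36*y^3 - 3*y^2 + 14*y - 6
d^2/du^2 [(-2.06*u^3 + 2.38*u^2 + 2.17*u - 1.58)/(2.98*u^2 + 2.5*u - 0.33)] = (-2.1316282072803e-14*u^4 - 26.722672*u^3 - 59.94624*u^2 - 59.168136*u - 18.75868)/(26.463592*u^6 + 66.603*u^5 + 47.083404*u^4 + 0.873999999999999*u^3 - 5.213934*u^2 + 0.81675*u - 0.035937)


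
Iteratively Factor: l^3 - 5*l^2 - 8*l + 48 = (l - 4)*(l^2 - l - 12) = (l - 4)^2*(l + 3)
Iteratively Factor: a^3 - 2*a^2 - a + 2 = (a - 2)*(a^2 - 1) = (a - 2)*(a - 1)*(a + 1)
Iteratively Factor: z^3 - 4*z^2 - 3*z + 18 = (z - 3)*(z^2 - z - 6) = (z - 3)*(z + 2)*(z - 3)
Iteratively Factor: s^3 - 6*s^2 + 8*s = (s - 2)*(s^2 - 4*s) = (s - 4)*(s - 2)*(s)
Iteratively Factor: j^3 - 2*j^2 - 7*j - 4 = (j + 1)*(j^2 - 3*j - 4) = (j + 1)^2*(j - 4)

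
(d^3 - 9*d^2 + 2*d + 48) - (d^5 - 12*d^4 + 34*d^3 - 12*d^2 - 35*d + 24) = -d^5 + 12*d^4 - 33*d^3 + 3*d^2 + 37*d + 24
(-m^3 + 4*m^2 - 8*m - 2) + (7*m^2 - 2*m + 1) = -m^3 + 11*m^2 - 10*m - 1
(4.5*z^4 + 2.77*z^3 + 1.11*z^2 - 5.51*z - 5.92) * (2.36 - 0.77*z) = -3.465*z^5 + 8.4871*z^4 + 5.6825*z^3 + 6.8623*z^2 - 8.4452*z - 13.9712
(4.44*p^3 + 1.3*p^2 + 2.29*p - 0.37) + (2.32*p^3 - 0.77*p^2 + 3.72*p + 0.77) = 6.76*p^3 + 0.53*p^2 + 6.01*p + 0.4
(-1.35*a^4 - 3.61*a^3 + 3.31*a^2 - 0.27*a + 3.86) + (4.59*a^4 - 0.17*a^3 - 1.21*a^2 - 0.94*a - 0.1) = 3.24*a^4 - 3.78*a^3 + 2.1*a^2 - 1.21*a + 3.76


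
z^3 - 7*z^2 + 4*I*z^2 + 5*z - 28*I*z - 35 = (z - 7)*(z - I)*(z + 5*I)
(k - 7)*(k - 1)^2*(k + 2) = k^4 - 7*k^3 - 3*k^2 + 23*k - 14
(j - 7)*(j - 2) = j^2 - 9*j + 14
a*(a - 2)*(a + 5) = a^3 + 3*a^2 - 10*a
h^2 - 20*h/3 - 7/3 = (h - 7)*(h + 1/3)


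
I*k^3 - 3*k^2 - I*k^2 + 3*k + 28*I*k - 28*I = (k - 4*I)*(k + 7*I)*(I*k - I)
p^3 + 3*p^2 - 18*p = p*(p - 3)*(p + 6)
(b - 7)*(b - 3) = b^2 - 10*b + 21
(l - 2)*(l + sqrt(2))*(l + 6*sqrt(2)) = l^3 - 2*l^2 + 7*sqrt(2)*l^2 - 14*sqrt(2)*l + 12*l - 24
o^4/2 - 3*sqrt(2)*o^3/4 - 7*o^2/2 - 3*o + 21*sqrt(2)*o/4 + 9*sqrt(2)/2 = (o/2 + 1/2)*(o - 3)*(o + 2)*(o - 3*sqrt(2)/2)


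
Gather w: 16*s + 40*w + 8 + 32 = 16*s + 40*w + 40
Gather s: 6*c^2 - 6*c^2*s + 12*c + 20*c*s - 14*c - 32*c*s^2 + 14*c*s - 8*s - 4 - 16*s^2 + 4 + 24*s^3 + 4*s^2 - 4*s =6*c^2 - 2*c + 24*s^3 + s^2*(-32*c - 12) + s*(-6*c^2 + 34*c - 12)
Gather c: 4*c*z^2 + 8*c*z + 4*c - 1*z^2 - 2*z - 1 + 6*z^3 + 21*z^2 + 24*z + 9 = c*(4*z^2 + 8*z + 4) + 6*z^3 + 20*z^2 + 22*z + 8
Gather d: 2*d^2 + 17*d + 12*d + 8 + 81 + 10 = 2*d^2 + 29*d + 99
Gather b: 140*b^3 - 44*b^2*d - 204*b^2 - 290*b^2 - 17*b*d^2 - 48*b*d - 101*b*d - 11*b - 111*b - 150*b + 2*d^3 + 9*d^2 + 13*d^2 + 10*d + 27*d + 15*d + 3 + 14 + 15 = 140*b^3 + b^2*(-44*d - 494) + b*(-17*d^2 - 149*d - 272) + 2*d^3 + 22*d^2 + 52*d + 32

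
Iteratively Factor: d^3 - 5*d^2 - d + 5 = (d + 1)*(d^2 - 6*d + 5) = (d - 5)*(d + 1)*(d - 1)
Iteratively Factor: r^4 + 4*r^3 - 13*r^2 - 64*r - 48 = (r + 3)*(r^3 + r^2 - 16*r - 16) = (r + 1)*(r + 3)*(r^2 - 16) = (r - 4)*(r + 1)*(r + 3)*(r + 4)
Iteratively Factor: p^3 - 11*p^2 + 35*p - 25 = (p - 1)*(p^2 - 10*p + 25) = (p - 5)*(p - 1)*(p - 5)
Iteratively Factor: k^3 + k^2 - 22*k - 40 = (k + 2)*(k^2 - k - 20) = (k - 5)*(k + 2)*(k + 4)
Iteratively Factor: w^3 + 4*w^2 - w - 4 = (w + 1)*(w^2 + 3*w - 4) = (w + 1)*(w + 4)*(w - 1)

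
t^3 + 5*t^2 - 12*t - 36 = (t - 3)*(t + 2)*(t + 6)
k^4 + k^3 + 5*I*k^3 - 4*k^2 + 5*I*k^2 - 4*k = k*(k + 1)*(k + I)*(k + 4*I)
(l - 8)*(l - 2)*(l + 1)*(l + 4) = l^4 - 5*l^3 - 30*l^2 + 40*l + 64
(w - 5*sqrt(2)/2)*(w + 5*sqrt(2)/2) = w^2 - 25/2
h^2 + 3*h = h*(h + 3)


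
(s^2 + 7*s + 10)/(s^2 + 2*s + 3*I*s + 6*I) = (s + 5)/(s + 3*I)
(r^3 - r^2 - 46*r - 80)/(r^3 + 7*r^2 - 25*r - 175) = (r^2 - 6*r - 16)/(r^2 + 2*r - 35)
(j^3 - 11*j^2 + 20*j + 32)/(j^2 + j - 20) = (j^2 - 7*j - 8)/(j + 5)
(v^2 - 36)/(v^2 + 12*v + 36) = (v - 6)/(v + 6)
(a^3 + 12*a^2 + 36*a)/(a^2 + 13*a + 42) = a*(a + 6)/(a + 7)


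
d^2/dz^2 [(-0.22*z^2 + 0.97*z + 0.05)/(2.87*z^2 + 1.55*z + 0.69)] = (17.936926*z^3 + 5.085066*z^2 - 10.190796*z - 2.242094)/(23.639903*z^6 + 38.301585*z^5 + 37.735908*z^4 + 22.140665*z^3 + 9.072396*z^2 + 2.213865*z + 0.328509)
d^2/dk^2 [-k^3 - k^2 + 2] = -6*k - 2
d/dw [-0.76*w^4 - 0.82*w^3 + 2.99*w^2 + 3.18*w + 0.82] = -3.04*w^3 - 2.46*w^2 + 5.98*w + 3.18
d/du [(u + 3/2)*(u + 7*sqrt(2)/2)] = 2*u + 3/2 + 7*sqrt(2)/2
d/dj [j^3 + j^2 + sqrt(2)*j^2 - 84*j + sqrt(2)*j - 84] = 3*j^2 + 2*j + 2*sqrt(2)*j - 84 + sqrt(2)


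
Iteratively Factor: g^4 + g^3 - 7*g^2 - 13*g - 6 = (g + 1)*(g^3 - 7*g - 6) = (g + 1)^2*(g^2 - g - 6) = (g + 1)^2*(g + 2)*(g - 3)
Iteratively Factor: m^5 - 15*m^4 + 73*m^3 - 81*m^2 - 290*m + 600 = (m - 5)*(m^4 - 10*m^3 + 23*m^2 + 34*m - 120) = (m - 5)*(m + 2)*(m^3 - 12*m^2 + 47*m - 60) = (m - 5)*(m - 4)*(m + 2)*(m^2 - 8*m + 15) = (m - 5)^2*(m - 4)*(m + 2)*(m - 3)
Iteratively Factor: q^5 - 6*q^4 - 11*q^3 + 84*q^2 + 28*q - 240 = (q + 2)*(q^4 - 8*q^3 + 5*q^2 + 74*q - 120) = (q - 4)*(q + 2)*(q^3 - 4*q^2 - 11*q + 30) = (q - 5)*(q - 4)*(q + 2)*(q^2 + q - 6) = (q - 5)*(q - 4)*(q - 2)*(q + 2)*(q + 3)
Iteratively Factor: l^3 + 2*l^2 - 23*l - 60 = (l - 5)*(l^2 + 7*l + 12) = (l - 5)*(l + 4)*(l + 3)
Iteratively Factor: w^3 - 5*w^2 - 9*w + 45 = (w - 5)*(w^2 - 9) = (w - 5)*(w - 3)*(w + 3)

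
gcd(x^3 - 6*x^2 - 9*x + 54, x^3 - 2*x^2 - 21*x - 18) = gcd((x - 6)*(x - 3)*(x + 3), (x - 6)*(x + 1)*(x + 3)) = x^2 - 3*x - 18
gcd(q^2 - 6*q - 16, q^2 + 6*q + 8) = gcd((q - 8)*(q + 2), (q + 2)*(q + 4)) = q + 2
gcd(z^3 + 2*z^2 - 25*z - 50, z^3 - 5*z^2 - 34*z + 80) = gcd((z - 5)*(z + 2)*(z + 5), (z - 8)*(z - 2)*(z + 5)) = z + 5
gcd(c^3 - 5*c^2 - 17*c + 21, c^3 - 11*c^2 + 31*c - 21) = c^2 - 8*c + 7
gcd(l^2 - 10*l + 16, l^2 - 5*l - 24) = l - 8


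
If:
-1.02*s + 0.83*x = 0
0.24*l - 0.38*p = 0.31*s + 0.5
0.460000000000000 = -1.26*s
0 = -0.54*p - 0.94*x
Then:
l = 2.85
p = 0.78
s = -0.37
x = -0.45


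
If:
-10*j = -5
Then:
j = 1/2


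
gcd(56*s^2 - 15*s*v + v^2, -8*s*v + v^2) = 8*s - v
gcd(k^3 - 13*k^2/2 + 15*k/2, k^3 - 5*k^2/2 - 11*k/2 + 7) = 1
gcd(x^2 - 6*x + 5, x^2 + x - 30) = x - 5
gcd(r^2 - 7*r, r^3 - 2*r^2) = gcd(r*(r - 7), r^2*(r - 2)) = r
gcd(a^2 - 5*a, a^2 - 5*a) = a^2 - 5*a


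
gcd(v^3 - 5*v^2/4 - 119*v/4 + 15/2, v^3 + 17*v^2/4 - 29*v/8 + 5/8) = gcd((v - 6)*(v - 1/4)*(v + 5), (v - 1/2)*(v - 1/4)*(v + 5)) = v^2 + 19*v/4 - 5/4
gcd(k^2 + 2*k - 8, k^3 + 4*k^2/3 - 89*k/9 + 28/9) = k + 4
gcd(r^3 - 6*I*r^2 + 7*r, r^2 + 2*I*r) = r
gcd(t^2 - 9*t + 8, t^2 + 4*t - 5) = t - 1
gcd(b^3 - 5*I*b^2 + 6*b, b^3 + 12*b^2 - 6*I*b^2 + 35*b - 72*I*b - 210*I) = b - 6*I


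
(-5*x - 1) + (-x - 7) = -6*x - 8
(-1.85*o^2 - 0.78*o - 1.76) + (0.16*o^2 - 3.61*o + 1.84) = -1.69*o^2 - 4.39*o + 0.0800000000000001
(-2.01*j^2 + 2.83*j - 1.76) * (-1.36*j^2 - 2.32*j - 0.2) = 2.7336*j^4 + 0.814399999999999*j^3 - 3.77*j^2 + 3.5172*j + 0.352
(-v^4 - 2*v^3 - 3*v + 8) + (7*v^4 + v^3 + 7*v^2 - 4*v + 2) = 6*v^4 - v^3 + 7*v^2 - 7*v + 10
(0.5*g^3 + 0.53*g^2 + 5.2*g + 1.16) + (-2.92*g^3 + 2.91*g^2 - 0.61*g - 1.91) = -2.42*g^3 + 3.44*g^2 + 4.59*g - 0.75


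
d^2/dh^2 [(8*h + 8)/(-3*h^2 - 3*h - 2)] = 48*(-3*(h + 1)*(2*h + 1)^2 + (3*h + 2)*(3*h^2 + 3*h + 2))/(3*h^2 + 3*h + 2)^3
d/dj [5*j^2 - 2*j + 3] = 10*j - 2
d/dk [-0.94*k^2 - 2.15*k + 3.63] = -1.88*k - 2.15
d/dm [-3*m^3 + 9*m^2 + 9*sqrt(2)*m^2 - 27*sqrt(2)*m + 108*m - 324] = -9*m^2 + 18*m + 18*sqrt(2)*m - 27*sqrt(2) + 108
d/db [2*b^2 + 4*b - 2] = 4*b + 4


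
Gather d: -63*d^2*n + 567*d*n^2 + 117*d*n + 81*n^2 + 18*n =-63*d^2*n + d*(567*n^2 + 117*n) + 81*n^2 + 18*n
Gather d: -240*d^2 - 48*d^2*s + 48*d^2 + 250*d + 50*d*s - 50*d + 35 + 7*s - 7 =d^2*(-48*s - 192) + d*(50*s + 200) + 7*s + 28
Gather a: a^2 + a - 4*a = a^2 - 3*a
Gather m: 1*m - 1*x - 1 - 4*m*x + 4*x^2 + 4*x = m*(1 - 4*x) + 4*x^2 + 3*x - 1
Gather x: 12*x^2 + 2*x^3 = 2*x^3 + 12*x^2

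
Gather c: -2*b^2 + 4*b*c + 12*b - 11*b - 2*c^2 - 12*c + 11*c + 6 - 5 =-2*b^2 + b - 2*c^2 + c*(4*b - 1) + 1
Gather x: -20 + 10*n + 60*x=10*n + 60*x - 20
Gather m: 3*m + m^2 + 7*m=m^2 + 10*m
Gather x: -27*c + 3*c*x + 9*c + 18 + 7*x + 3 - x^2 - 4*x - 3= -18*c - x^2 + x*(3*c + 3) + 18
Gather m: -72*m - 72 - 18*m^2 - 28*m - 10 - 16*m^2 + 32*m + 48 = -34*m^2 - 68*m - 34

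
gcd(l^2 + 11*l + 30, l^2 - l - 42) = l + 6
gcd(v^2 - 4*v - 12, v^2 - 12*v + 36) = v - 6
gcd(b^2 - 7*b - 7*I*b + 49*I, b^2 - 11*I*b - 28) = b - 7*I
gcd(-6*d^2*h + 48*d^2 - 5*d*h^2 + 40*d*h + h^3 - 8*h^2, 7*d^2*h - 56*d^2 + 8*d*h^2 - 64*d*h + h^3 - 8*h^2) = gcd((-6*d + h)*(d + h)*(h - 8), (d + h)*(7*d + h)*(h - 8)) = d*h - 8*d + h^2 - 8*h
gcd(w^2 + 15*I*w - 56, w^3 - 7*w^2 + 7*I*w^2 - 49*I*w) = w + 7*I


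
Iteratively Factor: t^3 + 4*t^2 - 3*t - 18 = (t + 3)*(t^2 + t - 6) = (t - 2)*(t + 3)*(t + 3)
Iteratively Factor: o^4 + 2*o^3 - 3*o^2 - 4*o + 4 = (o + 2)*(o^3 - 3*o + 2) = (o + 2)^2*(o^2 - 2*o + 1) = (o - 1)*(o + 2)^2*(o - 1)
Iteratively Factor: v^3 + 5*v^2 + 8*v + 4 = (v + 2)*(v^2 + 3*v + 2) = (v + 2)^2*(v + 1)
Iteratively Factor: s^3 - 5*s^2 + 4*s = (s)*(s^2 - 5*s + 4) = s*(s - 1)*(s - 4)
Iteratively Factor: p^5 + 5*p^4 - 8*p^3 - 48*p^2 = (p + 4)*(p^4 + p^3 - 12*p^2) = p*(p + 4)*(p^3 + p^2 - 12*p) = p*(p + 4)^2*(p^2 - 3*p) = p^2*(p + 4)^2*(p - 3)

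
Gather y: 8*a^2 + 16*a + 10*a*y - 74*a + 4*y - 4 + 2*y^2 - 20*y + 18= 8*a^2 - 58*a + 2*y^2 + y*(10*a - 16) + 14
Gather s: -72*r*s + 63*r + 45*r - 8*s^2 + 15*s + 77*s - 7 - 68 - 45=108*r - 8*s^2 + s*(92 - 72*r) - 120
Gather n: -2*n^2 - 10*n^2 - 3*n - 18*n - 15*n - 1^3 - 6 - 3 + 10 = -12*n^2 - 36*n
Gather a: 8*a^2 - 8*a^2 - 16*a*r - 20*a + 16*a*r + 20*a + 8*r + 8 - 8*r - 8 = 0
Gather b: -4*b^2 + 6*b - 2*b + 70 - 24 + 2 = -4*b^2 + 4*b + 48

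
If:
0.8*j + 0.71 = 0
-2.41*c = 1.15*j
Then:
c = 0.42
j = -0.89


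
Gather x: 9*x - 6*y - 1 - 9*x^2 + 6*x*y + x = -9*x^2 + x*(6*y + 10) - 6*y - 1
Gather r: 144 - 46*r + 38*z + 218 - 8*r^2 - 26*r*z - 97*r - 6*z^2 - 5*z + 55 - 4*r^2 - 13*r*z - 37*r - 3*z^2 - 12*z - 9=-12*r^2 + r*(-39*z - 180) - 9*z^2 + 21*z + 408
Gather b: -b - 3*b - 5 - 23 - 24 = -4*b - 52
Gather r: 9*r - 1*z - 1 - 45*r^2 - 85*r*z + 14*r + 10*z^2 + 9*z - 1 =-45*r^2 + r*(23 - 85*z) + 10*z^2 + 8*z - 2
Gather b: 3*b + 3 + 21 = 3*b + 24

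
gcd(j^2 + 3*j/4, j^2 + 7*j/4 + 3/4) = j + 3/4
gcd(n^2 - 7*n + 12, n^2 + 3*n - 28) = n - 4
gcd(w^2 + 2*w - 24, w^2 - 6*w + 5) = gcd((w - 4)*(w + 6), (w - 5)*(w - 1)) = 1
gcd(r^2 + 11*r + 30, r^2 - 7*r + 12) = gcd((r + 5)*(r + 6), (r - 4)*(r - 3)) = 1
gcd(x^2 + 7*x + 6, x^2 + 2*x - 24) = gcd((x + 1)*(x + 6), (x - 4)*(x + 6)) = x + 6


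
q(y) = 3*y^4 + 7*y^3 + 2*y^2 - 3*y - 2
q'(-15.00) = -35838.00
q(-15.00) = 128743.00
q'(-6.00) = -1863.00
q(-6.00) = 2464.00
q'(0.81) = 20.40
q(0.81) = 1.89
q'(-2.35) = -52.16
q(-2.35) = 16.74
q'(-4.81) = -871.80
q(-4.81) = 885.55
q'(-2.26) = -43.30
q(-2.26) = 12.46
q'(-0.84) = 1.35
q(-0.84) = -0.72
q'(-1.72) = -8.81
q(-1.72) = -0.29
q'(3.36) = 702.72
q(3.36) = 658.40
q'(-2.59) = -80.98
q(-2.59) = 32.56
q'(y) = 12*y^3 + 21*y^2 + 4*y - 3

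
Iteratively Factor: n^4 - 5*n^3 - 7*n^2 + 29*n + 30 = (n + 1)*(n^3 - 6*n^2 - n + 30) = (n + 1)*(n + 2)*(n^2 - 8*n + 15) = (n - 5)*(n + 1)*(n + 2)*(n - 3)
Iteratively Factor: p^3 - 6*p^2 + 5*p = (p - 5)*(p^2 - p) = p*(p - 5)*(p - 1)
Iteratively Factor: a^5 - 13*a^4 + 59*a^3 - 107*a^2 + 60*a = (a)*(a^4 - 13*a^3 + 59*a^2 - 107*a + 60) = a*(a - 3)*(a^3 - 10*a^2 + 29*a - 20) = a*(a - 3)*(a - 1)*(a^2 - 9*a + 20) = a*(a - 5)*(a - 3)*(a - 1)*(a - 4)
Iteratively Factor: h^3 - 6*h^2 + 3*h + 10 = (h - 5)*(h^2 - h - 2) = (h - 5)*(h + 1)*(h - 2)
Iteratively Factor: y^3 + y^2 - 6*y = (y - 2)*(y^2 + 3*y) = y*(y - 2)*(y + 3)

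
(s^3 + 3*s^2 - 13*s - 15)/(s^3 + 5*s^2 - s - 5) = (s - 3)/(s - 1)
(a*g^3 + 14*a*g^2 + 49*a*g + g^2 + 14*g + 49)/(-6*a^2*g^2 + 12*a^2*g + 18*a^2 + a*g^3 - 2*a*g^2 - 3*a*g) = (-a*g^3 - 14*a*g^2 - 49*a*g - g^2 - 14*g - 49)/(a*(6*a*g^2 - 12*a*g - 18*a - g^3 + 2*g^2 + 3*g))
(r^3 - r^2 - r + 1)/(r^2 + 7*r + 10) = (r^3 - r^2 - r + 1)/(r^2 + 7*r + 10)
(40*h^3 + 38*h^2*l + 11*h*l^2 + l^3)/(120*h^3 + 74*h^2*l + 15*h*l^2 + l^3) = (2*h + l)/(6*h + l)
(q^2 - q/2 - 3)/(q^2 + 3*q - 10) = (q + 3/2)/(q + 5)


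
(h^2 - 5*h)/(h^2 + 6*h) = (h - 5)/(h + 6)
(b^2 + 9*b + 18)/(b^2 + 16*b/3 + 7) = 3*(b + 6)/(3*b + 7)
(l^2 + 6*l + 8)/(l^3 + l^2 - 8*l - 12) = (l + 4)/(l^2 - l - 6)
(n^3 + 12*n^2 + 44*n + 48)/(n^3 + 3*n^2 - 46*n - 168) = (n + 2)/(n - 7)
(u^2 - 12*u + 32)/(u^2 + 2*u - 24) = (u - 8)/(u + 6)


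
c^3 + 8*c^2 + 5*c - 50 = (c - 2)*(c + 5)^2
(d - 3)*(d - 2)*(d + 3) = d^3 - 2*d^2 - 9*d + 18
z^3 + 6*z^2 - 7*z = z*(z - 1)*(z + 7)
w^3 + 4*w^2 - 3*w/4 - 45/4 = (w - 3/2)*(w + 5/2)*(w + 3)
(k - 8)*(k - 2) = k^2 - 10*k + 16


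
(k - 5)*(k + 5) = k^2 - 25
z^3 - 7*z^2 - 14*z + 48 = (z - 8)*(z - 2)*(z + 3)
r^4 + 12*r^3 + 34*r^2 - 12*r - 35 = (r - 1)*(r + 1)*(r + 5)*(r + 7)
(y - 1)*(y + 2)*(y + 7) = y^3 + 8*y^2 + 5*y - 14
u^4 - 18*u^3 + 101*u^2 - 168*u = u*(u - 8)*(u - 7)*(u - 3)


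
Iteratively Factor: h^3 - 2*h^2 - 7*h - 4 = (h - 4)*(h^2 + 2*h + 1) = (h - 4)*(h + 1)*(h + 1)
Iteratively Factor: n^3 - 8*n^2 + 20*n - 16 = (n - 2)*(n^2 - 6*n + 8) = (n - 2)^2*(n - 4)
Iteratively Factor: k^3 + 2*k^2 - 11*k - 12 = (k - 3)*(k^2 + 5*k + 4) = (k - 3)*(k + 4)*(k + 1)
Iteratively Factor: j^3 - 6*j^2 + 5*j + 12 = (j - 3)*(j^2 - 3*j - 4) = (j - 3)*(j + 1)*(j - 4)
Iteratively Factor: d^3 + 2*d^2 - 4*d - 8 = (d - 2)*(d^2 + 4*d + 4) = (d - 2)*(d + 2)*(d + 2)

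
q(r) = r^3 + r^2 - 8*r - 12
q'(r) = 3*r^2 + 2*r - 8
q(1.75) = -17.58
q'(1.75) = 4.69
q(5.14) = 109.10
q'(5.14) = 81.54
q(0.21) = -13.63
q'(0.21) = -7.45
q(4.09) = 40.43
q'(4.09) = 50.36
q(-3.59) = -16.66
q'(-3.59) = 23.48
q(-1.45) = -1.35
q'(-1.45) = -4.59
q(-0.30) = -9.54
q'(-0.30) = -8.33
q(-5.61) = -112.21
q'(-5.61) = 75.20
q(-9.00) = -588.00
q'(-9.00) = 217.00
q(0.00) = -12.00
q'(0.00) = -8.00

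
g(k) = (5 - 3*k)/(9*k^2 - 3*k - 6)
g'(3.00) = 0.00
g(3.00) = -0.06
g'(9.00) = 0.00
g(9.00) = -0.03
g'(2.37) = -0.02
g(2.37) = -0.06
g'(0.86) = -6.60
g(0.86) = -1.26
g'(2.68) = -0.01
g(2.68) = -0.06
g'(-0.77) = 43.66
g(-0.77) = 4.44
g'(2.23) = -0.03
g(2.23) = -0.05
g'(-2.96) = 0.08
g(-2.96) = 0.17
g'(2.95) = 0.00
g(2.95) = -0.06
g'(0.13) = 0.56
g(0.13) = -0.74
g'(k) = (3 - 18*k)*(5 - 3*k)/(9*k^2 - 3*k - 6)^2 - 3/(9*k^2 - 3*k - 6)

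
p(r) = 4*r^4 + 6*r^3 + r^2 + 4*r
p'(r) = 16*r^3 + 18*r^2 + 2*r + 4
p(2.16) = 160.84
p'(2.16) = 253.54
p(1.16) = 22.59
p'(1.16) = 55.52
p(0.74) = 7.14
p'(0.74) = 21.82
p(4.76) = 2742.27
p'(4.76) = 2146.96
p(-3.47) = 327.40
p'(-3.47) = -454.71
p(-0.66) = -3.17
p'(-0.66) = 5.92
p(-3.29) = 252.64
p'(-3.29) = -377.53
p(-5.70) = 3120.93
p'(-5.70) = -2385.67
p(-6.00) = 3900.00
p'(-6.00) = -2816.00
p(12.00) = 93504.00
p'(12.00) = 30268.00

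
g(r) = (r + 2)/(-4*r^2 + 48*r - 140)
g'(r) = (r + 2)*(8*r - 48)/(-4*r^2 + 48*r - 140)^2 + 1/(-4*r^2 + 48*r - 140) = (-r^2 + 12*r + 2*(r - 6)*(r + 2) - 35)/(4*(r^2 - 12*r + 35)^2)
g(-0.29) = -0.01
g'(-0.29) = -0.01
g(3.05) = -0.16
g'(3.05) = -0.16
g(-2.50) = 0.00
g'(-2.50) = -0.00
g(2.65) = -0.11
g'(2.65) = -0.10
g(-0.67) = -0.01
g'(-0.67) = -0.01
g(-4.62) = 0.01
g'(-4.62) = -0.00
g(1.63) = -0.05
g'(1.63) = -0.04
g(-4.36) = 0.01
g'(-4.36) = -0.00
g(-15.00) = 0.01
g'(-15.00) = 0.00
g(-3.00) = 0.00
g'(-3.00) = 0.00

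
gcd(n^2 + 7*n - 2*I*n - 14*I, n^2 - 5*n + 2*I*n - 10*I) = 1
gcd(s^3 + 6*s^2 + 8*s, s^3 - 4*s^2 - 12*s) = s^2 + 2*s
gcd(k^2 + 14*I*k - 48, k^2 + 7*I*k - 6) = k + 6*I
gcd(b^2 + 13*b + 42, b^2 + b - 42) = b + 7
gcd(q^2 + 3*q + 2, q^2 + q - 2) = q + 2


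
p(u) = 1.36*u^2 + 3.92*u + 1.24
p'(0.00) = 3.92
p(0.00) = 1.24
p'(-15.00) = -36.88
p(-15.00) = 248.44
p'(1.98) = 9.31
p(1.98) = 14.33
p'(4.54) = 16.27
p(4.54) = 47.07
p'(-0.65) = 2.15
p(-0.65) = -0.73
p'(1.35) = 7.59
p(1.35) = 9.01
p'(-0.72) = 1.96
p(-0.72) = -0.88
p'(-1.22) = 0.60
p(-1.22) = -1.52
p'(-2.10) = -1.79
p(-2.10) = -0.99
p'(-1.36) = 0.22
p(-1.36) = -1.58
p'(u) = 2.72*u + 3.92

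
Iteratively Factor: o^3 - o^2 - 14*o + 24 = (o + 4)*(o^2 - 5*o + 6) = (o - 2)*(o + 4)*(o - 3)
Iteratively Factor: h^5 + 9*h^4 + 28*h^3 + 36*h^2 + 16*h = (h + 2)*(h^4 + 7*h^3 + 14*h^2 + 8*h) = (h + 2)*(h + 4)*(h^3 + 3*h^2 + 2*h) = h*(h + 2)*(h + 4)*(h^2 + 3*h + 2) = h*(h + 2)^2*(h + 4)*(h + 1)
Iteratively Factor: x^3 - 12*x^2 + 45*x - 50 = (x - 5)*(x^2 - 7*x + 10) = (x - 5)^2*(x - 2)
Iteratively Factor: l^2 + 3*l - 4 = (l + 4)*(l - 1)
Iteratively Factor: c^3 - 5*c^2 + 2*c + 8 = (c + 1)*(c^2 - 6*c + 8) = (c - 4)*(c + 1)*(c - 2)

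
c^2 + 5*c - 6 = (c - 1)*(c + 6)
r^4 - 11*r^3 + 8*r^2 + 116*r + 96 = (r - 8)*(r - 6)*(r + 1)*(r + 2)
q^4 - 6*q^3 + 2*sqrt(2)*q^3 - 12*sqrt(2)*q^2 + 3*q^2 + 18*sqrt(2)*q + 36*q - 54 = (q - 3)^2*(q - sqrt(2))*(q + 3*sqrt(2))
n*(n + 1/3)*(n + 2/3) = n^3 + n^2 + 2*n/9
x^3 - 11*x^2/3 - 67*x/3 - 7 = (x - 7)*(x + 1/3)*(x + 3)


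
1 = 1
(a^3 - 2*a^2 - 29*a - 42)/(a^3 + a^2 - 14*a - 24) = (a - 7)/(a - 4)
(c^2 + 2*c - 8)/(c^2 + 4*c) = (c - 2)/c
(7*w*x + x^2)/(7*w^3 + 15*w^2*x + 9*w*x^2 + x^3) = x/(w^2 + 2*w*x + x^2)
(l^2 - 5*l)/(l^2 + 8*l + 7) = l*(l - 5)/(l^2 + 8*l + 7)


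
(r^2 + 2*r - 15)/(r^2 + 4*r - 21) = (r + 5)/(r + 7)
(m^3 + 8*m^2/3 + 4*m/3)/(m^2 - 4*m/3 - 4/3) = m*(m + 2)/(m - 2)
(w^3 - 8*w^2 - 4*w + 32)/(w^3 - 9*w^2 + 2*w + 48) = (w - 2)/(w - 3)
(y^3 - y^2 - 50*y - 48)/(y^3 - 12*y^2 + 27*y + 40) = (y + 6)/(y - 5)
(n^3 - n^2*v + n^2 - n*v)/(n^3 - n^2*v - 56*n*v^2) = (-n^2 + n*v - n + v)/(-n^2 + n*v + 56*v^2)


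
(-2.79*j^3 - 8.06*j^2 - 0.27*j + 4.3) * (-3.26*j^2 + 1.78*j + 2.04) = 9.0954*j^5 + 21.3094*j^4 - 19.1582*j^3 - 30.941*j^2 + 7.1032*j + 8.772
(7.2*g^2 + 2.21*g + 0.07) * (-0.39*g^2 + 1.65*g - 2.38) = -2.808*g^4 + 11.0181*g^3 - 13.5168*g^2 - 5.1443*g - 0.1666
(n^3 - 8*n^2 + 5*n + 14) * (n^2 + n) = n^5 - 7*n^4 - 3*n^3 + 19*n^2 + 14*n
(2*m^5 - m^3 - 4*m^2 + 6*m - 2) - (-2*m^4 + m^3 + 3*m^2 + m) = 2*m^5 + 2*m^4 - 2*m^3 - 7*m^2 + 5*m - 2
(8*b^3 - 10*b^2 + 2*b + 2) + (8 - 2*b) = 8*b^3 - 10*b^2 + 10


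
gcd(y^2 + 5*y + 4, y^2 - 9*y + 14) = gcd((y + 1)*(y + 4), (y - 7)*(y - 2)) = 1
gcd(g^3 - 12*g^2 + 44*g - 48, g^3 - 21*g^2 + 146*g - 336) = g - 6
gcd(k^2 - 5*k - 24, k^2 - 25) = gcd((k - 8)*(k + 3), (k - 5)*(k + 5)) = 1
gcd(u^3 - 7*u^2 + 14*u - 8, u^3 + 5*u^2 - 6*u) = u - 1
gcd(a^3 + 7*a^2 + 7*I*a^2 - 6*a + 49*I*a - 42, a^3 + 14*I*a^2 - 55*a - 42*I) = a^2 + 7*I*a - 6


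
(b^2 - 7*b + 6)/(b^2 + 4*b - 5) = (b - 6)/(b + 5)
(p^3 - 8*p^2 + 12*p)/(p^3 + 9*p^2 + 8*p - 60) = p*(p - 6)/(p^2 + 11*p + 30)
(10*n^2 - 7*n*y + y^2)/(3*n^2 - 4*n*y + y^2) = (10*n^2 - 7*n*y + y^2)/(3*n^2 - 4*n*y + y^2)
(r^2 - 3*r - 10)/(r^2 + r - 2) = (r - 5)/(r - 1)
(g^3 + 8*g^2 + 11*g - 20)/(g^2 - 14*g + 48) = (g^3 + 8*g^2 + 11*g - 20)/(g^2 - 14*g + 48)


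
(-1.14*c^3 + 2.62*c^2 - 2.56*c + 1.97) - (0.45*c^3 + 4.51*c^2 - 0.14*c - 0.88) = -1.59*c^3 - 1.89*c^2 - 2.42*c + 2.85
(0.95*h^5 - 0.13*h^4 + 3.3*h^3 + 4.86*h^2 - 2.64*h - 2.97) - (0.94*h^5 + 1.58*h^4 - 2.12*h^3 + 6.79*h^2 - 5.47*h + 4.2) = 0.01*h^5 - 1.71*h^4 + 5.42*h^3 - 1.93*h^2 + 2.83*h - 7.17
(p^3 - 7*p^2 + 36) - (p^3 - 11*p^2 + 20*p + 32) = 4*p^2 - 20*p + 4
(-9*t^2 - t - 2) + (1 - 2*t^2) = -11*t^2 - t - 1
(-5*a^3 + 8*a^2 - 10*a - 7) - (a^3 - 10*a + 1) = -6*a^3 + 8*a^2 - 8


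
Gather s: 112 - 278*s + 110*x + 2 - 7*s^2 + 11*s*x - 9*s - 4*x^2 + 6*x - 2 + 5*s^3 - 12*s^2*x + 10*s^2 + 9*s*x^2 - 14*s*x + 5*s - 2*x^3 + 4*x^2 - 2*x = 5*s^3 + s^2*(3 - 12*x) + s*(9*x^2 - 3*x - 282) - 2*x^3 + 114*x + 112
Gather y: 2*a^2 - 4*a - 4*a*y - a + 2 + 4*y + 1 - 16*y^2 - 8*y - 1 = 2*a^2 - 5*a - 16*y^2 + y*(-4*a - 4) + 2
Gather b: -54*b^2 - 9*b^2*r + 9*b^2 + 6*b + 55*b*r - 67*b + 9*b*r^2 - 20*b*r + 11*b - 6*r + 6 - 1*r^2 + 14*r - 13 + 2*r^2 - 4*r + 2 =b^2*(-9*r - 45) + b*(9*r^2 + 35*r - 50) + r^2 + 4*r - 5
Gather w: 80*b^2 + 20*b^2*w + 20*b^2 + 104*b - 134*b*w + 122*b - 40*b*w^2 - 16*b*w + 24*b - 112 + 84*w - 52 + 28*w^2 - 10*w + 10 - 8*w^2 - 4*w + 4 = 100*b^2 + 250*b + w^2*(20 - 40*b) + w*(20*b^2 - 150*b + 70) - 150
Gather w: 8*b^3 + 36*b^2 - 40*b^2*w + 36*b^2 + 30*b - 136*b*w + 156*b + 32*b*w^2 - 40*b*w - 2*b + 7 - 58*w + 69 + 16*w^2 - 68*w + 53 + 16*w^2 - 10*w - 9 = 8*b^3 + 72*b^2 + 184*b + w^2*(32*b + 32) + w*(-40*b^2 - 176*b - 136) + 120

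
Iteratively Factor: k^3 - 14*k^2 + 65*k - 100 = (k - 5)*(k^2 - 9*k + 20) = (k - 5)*(k - 4)*(k - 5)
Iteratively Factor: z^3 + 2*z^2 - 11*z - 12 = (z + 1)*(z^2 + z - 12) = (z - 3)*(z + 1)*(z + 4)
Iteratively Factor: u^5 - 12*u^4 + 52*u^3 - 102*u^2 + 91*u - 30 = (u - 2)*(u^4 - 10*u^3 + 32*u^2 - 38*u + 15) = (u - 5)*(u - 2)*(u^3 - 5*u^2 + 7*u - 3) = (u - 5)*(u - 3)*(u - 2)*(u^2 - 2*u + 1) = (u - 5)*(u - 3)*(u - 2)*(u - 1)*(u - 1)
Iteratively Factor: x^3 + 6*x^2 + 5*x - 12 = (x + 4)*(x^2 + 2*x - 3) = (x + 3)*(x + 4)*(x - 1)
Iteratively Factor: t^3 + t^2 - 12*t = (t - 3)*(t^2 + 4*t) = t*(t - 3)*(t + 4)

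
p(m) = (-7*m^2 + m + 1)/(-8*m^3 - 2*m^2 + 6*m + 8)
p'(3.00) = -0.11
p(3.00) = 0.28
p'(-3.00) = -0.14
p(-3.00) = -0.35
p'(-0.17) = 0.41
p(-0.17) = 0.09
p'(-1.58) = -0.44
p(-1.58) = -0.72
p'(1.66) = -0.98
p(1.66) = 0.69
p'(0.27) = -0.33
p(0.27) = 0.08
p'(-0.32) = 0.90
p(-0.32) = -0.01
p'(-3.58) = -0.09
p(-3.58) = -0.28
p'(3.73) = -0.06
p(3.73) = 0.22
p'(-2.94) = -0.14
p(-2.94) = -0.35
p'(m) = (1 - 14*m)/(-8*m^3 - 2*m^2 + 6*m + 8) + (-7*m^2 + m + 1)*(24*m^2 + 4*m - 6)/(-8*m^3 - 2*m^2 + 6*m + 8)^2 = (-28*m^4 + 8*m^3 - 8*m^2 - 54*m + 1)/(2*(16*m^6 + 8*m^5 - 23*m^4 - 38*m^3 + m^2 + 24*m + 16))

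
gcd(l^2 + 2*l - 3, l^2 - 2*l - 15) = l + 3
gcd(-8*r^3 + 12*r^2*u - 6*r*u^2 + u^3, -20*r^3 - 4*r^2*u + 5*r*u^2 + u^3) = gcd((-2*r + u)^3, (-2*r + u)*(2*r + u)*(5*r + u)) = 2*r - u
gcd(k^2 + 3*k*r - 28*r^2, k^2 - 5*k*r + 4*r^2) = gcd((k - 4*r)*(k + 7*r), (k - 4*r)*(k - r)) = -k + 4*r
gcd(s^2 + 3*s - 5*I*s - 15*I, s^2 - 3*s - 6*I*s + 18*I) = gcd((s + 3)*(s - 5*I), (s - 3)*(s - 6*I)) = 1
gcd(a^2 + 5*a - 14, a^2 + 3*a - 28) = a + 7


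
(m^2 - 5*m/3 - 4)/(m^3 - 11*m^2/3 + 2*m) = (3*m + 4)/(m*(3*m - 2))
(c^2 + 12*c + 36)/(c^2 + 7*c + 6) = (c + 6)/(c + 1)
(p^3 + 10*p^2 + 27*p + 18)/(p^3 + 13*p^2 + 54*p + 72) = (p + 1)/(p + 4)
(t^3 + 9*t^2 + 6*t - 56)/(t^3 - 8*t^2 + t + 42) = (t^3 + 9*t^2 + 6*t - 56)/(t^3 - 8*t^2 + t + 42)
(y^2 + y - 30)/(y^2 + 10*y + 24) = (y - 5)/(y + 4)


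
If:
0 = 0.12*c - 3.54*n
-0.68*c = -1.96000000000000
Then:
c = 2.88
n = 0.10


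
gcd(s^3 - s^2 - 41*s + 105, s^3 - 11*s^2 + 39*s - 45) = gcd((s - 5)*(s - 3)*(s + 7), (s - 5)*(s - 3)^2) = s^2 - 8*s + 15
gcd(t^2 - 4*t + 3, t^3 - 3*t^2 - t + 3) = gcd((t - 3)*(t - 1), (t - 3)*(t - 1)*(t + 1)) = t^2 - 4*t + 3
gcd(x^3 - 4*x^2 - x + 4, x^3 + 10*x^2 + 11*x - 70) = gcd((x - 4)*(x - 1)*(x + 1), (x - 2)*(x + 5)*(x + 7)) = 1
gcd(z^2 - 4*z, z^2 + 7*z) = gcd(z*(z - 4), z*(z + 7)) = z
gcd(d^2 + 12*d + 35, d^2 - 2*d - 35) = d + 5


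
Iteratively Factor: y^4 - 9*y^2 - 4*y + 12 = (y - 3)*(y^3 + 3*y^2 - 4) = (y - 3)*(y + 2)*(y^2 + y - 2) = (y - 3)*(y - 1)*(y + 2)*(y + 2)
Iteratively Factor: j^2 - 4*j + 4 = (j - 2)*(j - 2)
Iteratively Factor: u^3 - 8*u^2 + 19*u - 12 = (u - 4)*(u^2 - 4*u + 3) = (u - 4)*(u - 1)*(u - 3)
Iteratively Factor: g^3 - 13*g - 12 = (g + 3)*(g^2 - 3*g - 4) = (g + 1)*(g + 3)*(g - 4)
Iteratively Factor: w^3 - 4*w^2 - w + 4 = (w + 1)*(w^2 - 5*w + 4) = (w - 4)*(w + 1)*(w - 1)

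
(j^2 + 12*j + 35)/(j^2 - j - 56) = (j + 5)/(j - 8)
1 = 1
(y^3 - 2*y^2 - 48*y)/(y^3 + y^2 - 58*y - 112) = y*(y + 6)/(y^2 + 9*y + 14)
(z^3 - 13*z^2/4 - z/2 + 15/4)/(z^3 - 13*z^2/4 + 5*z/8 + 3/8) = 2*(4*z^2 - z - 5)/(8*z^2 - 2*z - 1)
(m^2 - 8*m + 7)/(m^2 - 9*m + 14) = (m - 1)/(m - 2)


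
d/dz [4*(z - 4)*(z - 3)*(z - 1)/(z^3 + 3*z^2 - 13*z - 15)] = 4*(11*z^2 + 2*z - 49)/(z^4 + 12*z^3 + 46*z^2 + 60*z + 25)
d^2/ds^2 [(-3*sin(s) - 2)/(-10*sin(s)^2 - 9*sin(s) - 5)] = (-300*sin(s)^5 - 530*sin(s)^4 + 960*sin(s)^3 + 1573*sin(s)^2 + 195*sin(s) - 146)/(10*sin(s)^2 + 9*sin(s) + 5)^3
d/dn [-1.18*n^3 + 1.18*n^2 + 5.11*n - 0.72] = -3.54*n^2 + 2.36*n + 5.11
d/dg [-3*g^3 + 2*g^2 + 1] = g*(4 - 9*g)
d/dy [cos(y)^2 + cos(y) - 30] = -sin(y) - sin(2*y)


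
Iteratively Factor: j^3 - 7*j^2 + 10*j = (j - 2)*(j^2 - 5*j) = (j - 5)*(j - 2)*(j)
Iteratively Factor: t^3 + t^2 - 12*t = (t + 4)*(t^2 - 3*t) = t*(t + 4)*(t - 3)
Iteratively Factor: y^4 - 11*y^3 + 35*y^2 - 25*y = (y - 5)*(y^3 - 6*y^2 + 5*y) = (y - 5)*(y - 1)*(y^2 - 5*y) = y*(y - 5)*(y - 1)*(y - 5)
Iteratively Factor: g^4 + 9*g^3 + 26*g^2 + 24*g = (g + 3)*(g^3 + 6*g^2 + 8*g) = g*(g + 3)*(g^2 + 6*g + 8) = g*(g + 2)*(g + 3)*(g + 4)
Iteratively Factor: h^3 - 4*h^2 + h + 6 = (h + 1)*(h^2 - 5*h + 6) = (h - 2)*(h + 1)*(h - 3)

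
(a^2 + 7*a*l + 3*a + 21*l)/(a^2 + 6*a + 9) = (a + 7*l)/(a + 3)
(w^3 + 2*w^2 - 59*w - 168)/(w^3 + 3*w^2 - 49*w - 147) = (w - 8)/(w - 7)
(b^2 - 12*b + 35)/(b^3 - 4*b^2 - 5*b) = (b - 7)/(b*(b + 1))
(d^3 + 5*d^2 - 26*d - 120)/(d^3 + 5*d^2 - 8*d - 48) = (d^2 + d - 30)/(d^2 + d - 12)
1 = 1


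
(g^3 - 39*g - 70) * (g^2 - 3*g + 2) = g^5 - 3*g^4 - 37*g^3 + 47*g^2 + 132*g - 140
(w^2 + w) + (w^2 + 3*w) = 2*w^2 + 4*w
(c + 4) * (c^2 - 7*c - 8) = c^3 - 3*c^2 - 36*c - 32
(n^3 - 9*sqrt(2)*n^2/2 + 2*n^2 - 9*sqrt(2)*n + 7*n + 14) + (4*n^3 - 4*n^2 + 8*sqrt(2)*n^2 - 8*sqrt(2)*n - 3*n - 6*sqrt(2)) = 5*n^3 - 2*n^2 + 7*sqrt(2)*n^2/2 - 17*sqrt(2)*n + 4*n - 6*sqrt(2) + 14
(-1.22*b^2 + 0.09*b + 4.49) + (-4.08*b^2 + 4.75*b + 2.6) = -5.3*b^2 + 4.84*b + 7.09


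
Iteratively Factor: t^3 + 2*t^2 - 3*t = (t)*(t^2 + 2*t - 3) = t*(t + 3)*(t - 1)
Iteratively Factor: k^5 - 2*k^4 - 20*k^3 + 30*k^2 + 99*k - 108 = (k - 1)*(k^4 - k^3 - 21*k^2 + 9*k + 108) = (k - 1)*(k + 3)*(k^3 - 4*k^2 - 9*k + 36) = (k - 3)*(k - 1)*(k + 3)*(k^2 - k - 12) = (k - 4)*(k - 3)*(k - 1)*(k + 3)*(k + 3)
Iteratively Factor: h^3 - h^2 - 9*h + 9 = (h + 3)*(h^2 - 4*h + 3) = (h - 1)*(h + 3)*(h - 3)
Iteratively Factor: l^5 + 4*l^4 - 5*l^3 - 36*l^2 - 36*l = (l - 3)*(l^4 + 7*l^3 + 16*l^2 + 12*l) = (l - 3)*(l + 2)*(l^3 + 5*l^2 + 6*l) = (l - 3)*(l + 2)*(l + 3)*(l^2 + 2*l) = (l - 3)*(l + 2)^2*(l + 3)*(l)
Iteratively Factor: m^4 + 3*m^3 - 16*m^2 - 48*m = (m + 3)*(m^3 - 16*m) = (m - 4)*(m + 3)*(m^2 + 4*m) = (m - 4)*(m + 3)*(m + 4)*(m)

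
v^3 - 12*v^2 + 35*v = v*(v - 7)*(v - 5)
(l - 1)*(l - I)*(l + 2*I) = l^3 - l^2 + I*l^2 + 2*l - I*l - 2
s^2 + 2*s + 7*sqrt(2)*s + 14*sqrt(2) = (s + 2)*(s + 7*sqrt(2))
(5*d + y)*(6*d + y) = 30*d^2 + 11*d*y + y^2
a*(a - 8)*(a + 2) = a^3 - 6*a^2 - 16*a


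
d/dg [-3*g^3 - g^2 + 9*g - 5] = -9*g^2 - 2*g + 9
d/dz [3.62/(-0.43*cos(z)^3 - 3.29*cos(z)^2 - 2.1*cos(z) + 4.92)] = (4.6698*sin(z)^2 - 23.8196*cos(z) - 12.2718)*sin(z)/(0.43*cos(z)^3 + 3.29*cos(z)^2 + 2.1*cos(z) - 4.92)^2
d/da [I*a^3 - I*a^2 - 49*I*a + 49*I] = I*(3*a^2 - 2*a - 49)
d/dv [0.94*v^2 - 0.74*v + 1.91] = 1.88*v - 0.74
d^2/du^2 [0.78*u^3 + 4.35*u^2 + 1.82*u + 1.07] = 4.68*u + 8.7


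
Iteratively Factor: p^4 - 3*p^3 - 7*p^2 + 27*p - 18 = (p - 2)*(p^3 - p^2 - 9*p + 9) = (p - 3)*(p - 2)*(p^2 + 2*p - 3) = (p - 3)*(p - 2)*(p - 1)*(p + 3)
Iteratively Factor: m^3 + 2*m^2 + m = (m + 1)*(m^2 + m) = m*(m + 1)*(m + 1)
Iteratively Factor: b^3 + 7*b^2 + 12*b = (b)*(b^2 + 7*b + 12) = b*(b + 3)*(b + 4)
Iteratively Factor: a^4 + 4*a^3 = (a)*(a^3 + 4*a^2) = a^2*(a^2 + 4*a) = a^3*(a + 4)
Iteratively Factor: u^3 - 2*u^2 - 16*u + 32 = (u + 4)*(u^2 - 6*u + 8) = (u - 4)*(u + 4)*(u - 2)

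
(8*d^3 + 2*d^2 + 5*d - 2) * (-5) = -40*d^3 - 10*d^2 - 25*d + 10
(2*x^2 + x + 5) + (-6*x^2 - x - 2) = 3 - 4*x^2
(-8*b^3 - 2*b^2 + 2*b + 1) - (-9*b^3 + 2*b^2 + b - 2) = b^3 - 4*b^2 + b + 3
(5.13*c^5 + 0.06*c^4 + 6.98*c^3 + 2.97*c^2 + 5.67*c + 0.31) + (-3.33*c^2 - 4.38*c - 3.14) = 5.13*c^5 + 0.06*c^4 + 6.98*c^3 - 0.36*c^2 + 1.29*c - 2.83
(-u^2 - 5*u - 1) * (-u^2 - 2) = u^4 + 5*u^3 + 3*u^2 + 10*u + 2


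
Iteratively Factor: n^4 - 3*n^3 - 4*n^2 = (n)*(n^3 - 3*n^2 - 4*n) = n*(n + 1)*(n^2 - 4*n) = n^2*(n + 1)*(n - 4)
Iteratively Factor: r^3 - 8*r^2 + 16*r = (r)*(r^2 - 8*r + 16) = r*(r - 4)*(r - 4)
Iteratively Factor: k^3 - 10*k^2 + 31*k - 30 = (k - 3)*(k^2 - 7*k + 10) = (k - 3)*(k - 2)*(k - 5)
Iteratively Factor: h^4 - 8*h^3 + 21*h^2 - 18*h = (h)*(h^3 - 8*h^2 + 21*h - 18) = h*(h - 3)*(h^2 - 5*h + 6) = h*(h - 3)*(h - 2)*(h - 3)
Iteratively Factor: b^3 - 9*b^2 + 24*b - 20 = (b - 2)*(b^2 - 7*b + 10) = (b - 5)*(b - 2)*(b - 2)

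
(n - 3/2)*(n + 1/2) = n^2 - n - 3/4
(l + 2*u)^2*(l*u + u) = l^3*u + 4*l^2*u^2 + l^2*u + 4*l*u^3 + 4*l*u^2 + 4*u^3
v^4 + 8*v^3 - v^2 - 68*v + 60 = (v - 2)*(v - 1)*(v + 5)*(v + 6)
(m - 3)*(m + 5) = m^2 + 2*m - 15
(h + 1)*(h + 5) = h^2 + 6*h + 5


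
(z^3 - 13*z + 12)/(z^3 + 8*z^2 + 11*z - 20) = (z - 3)/(z + 5)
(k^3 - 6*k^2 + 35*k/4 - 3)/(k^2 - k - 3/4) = (2*k^2 - 9*k + 4)/(2*k + 1)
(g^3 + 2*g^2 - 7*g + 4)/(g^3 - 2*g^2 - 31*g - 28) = (g^2 - 2*g + 1)/(g^2 - 6*g - 7)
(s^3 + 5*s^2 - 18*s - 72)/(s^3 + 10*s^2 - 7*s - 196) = (s^2 + 9*s + 18)/(s^2 + 14*s + 49)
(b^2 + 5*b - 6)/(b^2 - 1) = (b + 6)/(b + 1)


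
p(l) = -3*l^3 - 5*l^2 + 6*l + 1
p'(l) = -9*l^2 - 10*l + 6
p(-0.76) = -5.13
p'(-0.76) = 8.40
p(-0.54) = -3.23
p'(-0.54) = 8.78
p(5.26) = -542.37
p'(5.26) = -295.61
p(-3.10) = 23.72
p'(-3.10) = -49.49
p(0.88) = 0.36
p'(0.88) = -9.77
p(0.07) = 1.39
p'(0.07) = 5.26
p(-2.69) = 7.07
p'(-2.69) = -32.22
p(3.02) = -109.11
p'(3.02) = -106.28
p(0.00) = 1.00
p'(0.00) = 6.00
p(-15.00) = 8911.00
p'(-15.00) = -1869.00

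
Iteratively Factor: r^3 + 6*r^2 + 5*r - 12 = (r + 3)*(r^2 + 3*r - 4) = (r - 1)*(r + 3)*(r + 4)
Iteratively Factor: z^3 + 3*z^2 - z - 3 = (z - 1)*(z^2 + 4*z + 3) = (z - 1)*(z + 3)*(z + 1)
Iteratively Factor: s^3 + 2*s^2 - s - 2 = (s + 2)*(s^2 - 1) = (s + 1)*(s + 2)*(s - 1)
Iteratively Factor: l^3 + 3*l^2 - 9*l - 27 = (l - 3)*(l^2 + 6*l + 9) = (l - 3)*(l + 3)*(l + 3)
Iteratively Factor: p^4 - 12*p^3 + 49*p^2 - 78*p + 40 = (p - 4)*(p^3 - 8*p^2 + 17*p - 10) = (p - 4)*(p - 1)*(p^2 - 7*p + 10) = (p - 4)*(p - 2)*(p - 1)*(p - 5)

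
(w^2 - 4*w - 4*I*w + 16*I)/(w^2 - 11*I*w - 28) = (w - 4)/(w - 7*I)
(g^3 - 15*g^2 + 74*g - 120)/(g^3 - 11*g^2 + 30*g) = (g - 4)/g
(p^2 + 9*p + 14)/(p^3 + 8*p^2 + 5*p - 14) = 1/(p - 1)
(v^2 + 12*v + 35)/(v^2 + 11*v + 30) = (v + 7)/(v + 6)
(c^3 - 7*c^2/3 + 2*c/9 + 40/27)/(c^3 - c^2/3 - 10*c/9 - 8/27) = (3*c - 5)/(3*c + 1)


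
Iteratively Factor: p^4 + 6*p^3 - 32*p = (p - 2)*(p^3 + 8*p^2 + 16*p) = (p - 2)*(p + 4)*(p^2 + 4*p) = p*(p - 2)*(p + 4)*(p + 4)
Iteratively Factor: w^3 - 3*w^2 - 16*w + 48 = (w + 4)*(w^2 - 7*w + 12) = (w - 3)*(w + 4)*(w - 4)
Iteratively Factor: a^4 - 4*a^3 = (a)*(a^3 - 4*a^2) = a^2*(a^2 - 4*a) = a^2*(a - 4)*(a)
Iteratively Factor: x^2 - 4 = (x - 2)*(x + 2)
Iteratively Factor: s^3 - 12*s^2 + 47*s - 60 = (s - 4)*(s^2 - 8*s + 15) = (s - 5)*(s - 4)*(s - 3)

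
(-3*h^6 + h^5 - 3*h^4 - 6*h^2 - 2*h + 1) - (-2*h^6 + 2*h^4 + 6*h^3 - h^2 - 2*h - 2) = -h^6 + h^5 - 5*h^4 - 6*h^3 - 5*h^2 + 3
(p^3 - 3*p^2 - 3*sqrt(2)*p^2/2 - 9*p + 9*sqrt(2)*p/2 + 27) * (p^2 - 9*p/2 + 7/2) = p^5 - 15*p^4/2 - 3*sqrt(2)*p^4/2 + 8*p^3 + 45*sqrt(2)*p^3/4 - 51*sqrt(2)*p^2/2 + 57*p^2 - 153*p + 63*sqrt(2)*p/4 + 189/2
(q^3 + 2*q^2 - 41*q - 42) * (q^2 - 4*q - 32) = q^5 - 2*q^4 - 81*q^3 + 58*q^2 + 1480*q + 1344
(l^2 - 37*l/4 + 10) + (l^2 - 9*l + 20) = 2*l^2 - 73*l/4 + 30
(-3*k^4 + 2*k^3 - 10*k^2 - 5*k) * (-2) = 6*k^4 - 4*k^3 + 20*k^2 + 10*k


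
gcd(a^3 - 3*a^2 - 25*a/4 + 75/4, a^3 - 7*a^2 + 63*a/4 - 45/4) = a^2 - 11*a/2 + 15/2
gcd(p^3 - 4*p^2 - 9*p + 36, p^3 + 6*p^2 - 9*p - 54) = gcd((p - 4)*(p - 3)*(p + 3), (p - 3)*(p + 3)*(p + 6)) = p^2 - 9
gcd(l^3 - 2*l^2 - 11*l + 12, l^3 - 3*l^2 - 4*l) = l - 4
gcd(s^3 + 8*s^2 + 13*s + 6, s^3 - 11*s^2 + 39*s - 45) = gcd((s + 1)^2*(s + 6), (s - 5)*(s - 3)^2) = 1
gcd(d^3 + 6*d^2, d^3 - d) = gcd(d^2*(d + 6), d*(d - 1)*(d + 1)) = d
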